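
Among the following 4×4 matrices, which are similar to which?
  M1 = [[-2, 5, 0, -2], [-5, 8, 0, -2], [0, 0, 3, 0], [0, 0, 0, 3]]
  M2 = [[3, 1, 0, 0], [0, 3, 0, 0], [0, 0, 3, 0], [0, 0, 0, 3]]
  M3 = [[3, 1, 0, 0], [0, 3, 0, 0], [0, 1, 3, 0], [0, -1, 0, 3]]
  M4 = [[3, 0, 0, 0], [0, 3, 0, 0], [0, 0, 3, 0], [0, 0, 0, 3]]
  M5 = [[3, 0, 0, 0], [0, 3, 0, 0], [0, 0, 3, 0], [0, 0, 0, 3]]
2 classes: {M1, M2, M3}, {M4, M5}

Characteristic polynomials: χ_{M1} = (x - 3)^4, χ_{M2} = (x - 3)^4, χ_{M3} = (x - 3)^4, χ_{M4} = (x - 3)^4, χ_{M5} = (x - 3)^4.

{M1, M2, M3}: invariant factors x - 3, x - 3, (x - 3)^2.

{M4, M5}: invariant factors x - 3, x - 3, x - 3, x - 3.

Matrices are similar if and only if their invariant-factor lists agree; the partition into similarity classes is {M1, M2, M3}, {M4, M5}.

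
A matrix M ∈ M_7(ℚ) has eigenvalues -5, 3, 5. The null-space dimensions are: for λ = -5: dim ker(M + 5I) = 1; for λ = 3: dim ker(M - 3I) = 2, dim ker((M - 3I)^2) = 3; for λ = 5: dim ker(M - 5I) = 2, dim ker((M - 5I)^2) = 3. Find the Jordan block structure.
Jordan blocks: (-5, 1), (3, 2), (3, 1), (5, 2), (5, 1)

λ = -5: successive nullity increments [1] count blocks of size ≥ k; block sizes are [1].
λ = 3: successive nullity increments [2, 1] count blocks of size ≥ k; block sizes are [2, 1].
λ = 5: successive nullity increments [2, 1] count blocks of size ≥ k; block sizes are [2, 1].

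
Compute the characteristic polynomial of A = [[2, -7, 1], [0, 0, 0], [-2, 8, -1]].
xI - A = [[x - 2, 7, -1], [0, x, 0], [2, -8, x + 1]].

Expanding det(xI - A) along the first row:
det(xI - A) = + (x - 2)·det([[x, 0], [-8, x + 1]]) - (7)·det([[0, 0], [2, x + 1]]) + (-1)·det([[0, x], [2, -8]]).

Evaluating gives χ_A(x) = x^3 - x^2 = x^2(x - 1).

χ_A(x) = x^2(x - 1)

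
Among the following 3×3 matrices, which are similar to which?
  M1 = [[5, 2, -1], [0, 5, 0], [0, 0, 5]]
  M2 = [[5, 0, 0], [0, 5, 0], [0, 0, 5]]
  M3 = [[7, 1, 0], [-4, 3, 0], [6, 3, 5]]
Characteristic polynomials: χ_{M1} = (x - 5)^3, χ_{M2} = (x - 5)^3, χ_{M3} = (x - 5)^3.

{M1, M3}: invariant factors x - 5, (x - 5)^2.

{M2}: invariant factors x - 5, x - 5, x - 5.

Matrices are similar if and only if their invariant-factor lists agree; the partition into similarity classes is {M1, M3}, {M2}.

2 classes: {M1, M3}, {M2}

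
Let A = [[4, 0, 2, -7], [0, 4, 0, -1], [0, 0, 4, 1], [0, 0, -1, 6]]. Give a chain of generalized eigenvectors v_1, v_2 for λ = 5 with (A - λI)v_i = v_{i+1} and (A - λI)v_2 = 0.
We seek v_1 ∈ ker((A - 5I)^2) \ ker(A - 5I), then set v_{i+1} = (A - 5I) v_i.

One such chain is v_1 = [[-2, 0, 0, 1]]^T, v_2 = [[-5, -1, 1, 1]]^T. Check: (A - 5I) v_2 = [[0, 0, 0, 0]]^T = 0.

v_1 = [[-2, 0, 0, 1]]^T, v_2 = [[-5, -1, 1, 1]]^T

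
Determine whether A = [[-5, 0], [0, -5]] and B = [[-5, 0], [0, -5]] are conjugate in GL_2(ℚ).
Two matrices over a field are similar if and only if they have the same invariant factors.

Both A and B have characteristic polynomial (x + 5)^2 and minimal polynomial x + 5. Computing further, both have invariant factors x + 5, x + 5. Hence A and B are similar.

Yes.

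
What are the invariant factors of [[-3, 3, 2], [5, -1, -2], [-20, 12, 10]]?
x - 2, (x - 2)^2

The Jordan structure of A has elementary divisors (x - 2)^2, (x - 2). Arranging the block sizes at each eigenvalue in decreasing order and taking row products gives the invariant factors.

Invariant factors (smallest first, each dividing the next): x - 2, (x - 2)^2.

Check: the last factor (x - 2)^2 is the minimal polynomial, and the product (x - 2)^3 is the characteristic polynomial.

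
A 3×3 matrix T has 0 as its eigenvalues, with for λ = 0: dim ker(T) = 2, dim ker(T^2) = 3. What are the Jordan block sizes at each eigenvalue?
Jordan blocks: (0, 2), (0, 1)

λ = 0: successive nullity increments [2, 1] count blocks of size ≥ k; block sizes are [2, 1].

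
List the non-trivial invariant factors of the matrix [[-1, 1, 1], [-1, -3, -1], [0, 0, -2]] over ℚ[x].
The Jordan structure of A has elementary divisors (x + 2)^2, (x + 2). Arranging the block sizes at each eigenvalue in decreasing order and taking row products gives the invariant factors.

Invariant factors (smallest first, each dividing the next): x + 2, (x + 2)^2.

Check: the last factor (x + 2)^2 is the minimal polynomial, and the product (x + 2)^3 is the characteristic polynomial.

x + 2, (x + 2)^2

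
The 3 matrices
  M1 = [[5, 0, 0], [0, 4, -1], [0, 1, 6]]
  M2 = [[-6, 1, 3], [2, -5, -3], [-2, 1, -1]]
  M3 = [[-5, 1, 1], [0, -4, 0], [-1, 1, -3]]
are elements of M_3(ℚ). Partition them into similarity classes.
2 classes: {M1}, {M2, M3}

Characteristic polynomials: χ_{M1} = (x - 5)^3, χ_{M2} = (x + 4)^3, χ_{M3} = (x + 4)^3.

{M1}: invariant factors x - 5, (x - 5)^2.

{M2, M3}: invariant factors x + 4, (x + 4)^2.

Matrices are similar if and only if their invariant-factor lists agree; the partition into similarity classes is {M1}, {M2, M3}.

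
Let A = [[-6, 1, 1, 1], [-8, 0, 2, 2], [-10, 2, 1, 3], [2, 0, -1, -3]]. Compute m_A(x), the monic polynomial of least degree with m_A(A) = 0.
The characteristic polynomial factors as (x + 2)^4. The minimal polynomial is ∏(x - λ)^{k_λ} where k_λ is the size of the largest Jordan block at λ.

For λ = -2: rank(A + 2I) = 2, and the largest Jordan block has size 2 (the smallest k with rank((A + 2I)^k) = rank((A + 2I)^(k+1))).

So m_A(x) = (x + 2)^2.

m_A(x) = (x + 2)^2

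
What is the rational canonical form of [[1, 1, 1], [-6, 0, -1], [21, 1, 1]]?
The invariant factors of A (the non-unit diagonal entries of the Smith normal form of xI - A over ℚ[x]) are (x - 4)(x^2 + 2x - 5), each dividing the next. The characteristic polynomial is their product, (x - 4)(x^2 + 2x - 5).

The rational canonical form is the block-diagonal matrix of companion matrices C(f_i):
R = [[0, 0, -20], [1, 0, 13], [0, 1, 2]].

Note the characteristic polynomial does not split into linear factors over ℚ, so A has no Jordan form over ℚ; the rational canonical form exists over any field.

R = [[0, 0, -20], [1, 0, 13], [0, 1, 2]]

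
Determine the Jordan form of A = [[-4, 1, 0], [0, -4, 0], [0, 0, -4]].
J = [[-4, 1, 0], [0, -4, 0], [0, 0, -4]]

The characteristic polynomial is det(xI - A) = (x + 4)^3, so the eigenvalues are -4 (algebraic multiplicity 3).

For λ = -4: rank(A + 4I) = 1, rank((A + 4I)^2) = 0. The eigenspace has dimension 3 - 1 = 2, so there are 2 Jordan blocks; the rank sequence gives block sizes [2, 1].

Assembling the blocks gives the Jordan form J above.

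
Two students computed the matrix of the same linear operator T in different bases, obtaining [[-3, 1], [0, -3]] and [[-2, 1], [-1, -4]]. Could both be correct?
Two matrices over a field are similar if and only if they have the same invariant factors.

Both A and B have characteristic polynomial (x + 3)^2 and minimal polynomial (x + 3)^2. Computing further, both have invariant factors (x + 3)^2. Hence A and B are similar.

Yes.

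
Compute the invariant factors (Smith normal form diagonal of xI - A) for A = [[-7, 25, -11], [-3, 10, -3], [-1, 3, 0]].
(x - 1)^3

The Jordan structure of A has elementary divisors (x - 1)^3. Arranging the block sizes at each eigenvalue in decreasing order and taking row products gives the invariant factors.

Invariant factors (smallest first, each dividing the next): (x - 1)^3.

Check: the last factor (x - 1)^3 is the minimal polynomial, and the product (x - 1)^3 is the characteristic polynomial.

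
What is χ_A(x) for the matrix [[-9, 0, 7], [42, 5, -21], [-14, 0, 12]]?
χ_A(x) = (x - 5)^2(x + 2)

xI - A = [[x + 9, 0, -7], [-42, x - 5, 21], [14, 0, x - 12]].

Expanding det(xI - A) along the first row:
det(xI - A) = + (x + 9)·det([[x - 5, 21], [0, x - 12]]) - (0)·det([[-42, 21], [14, x - 12]]) + (-7)·det([[-42, x - 5], [14, 0]]).

Evaluating gives χ_A(x) = x^3 - 8x^2 + 5x + 50 = (x - 5)^2(x + 2).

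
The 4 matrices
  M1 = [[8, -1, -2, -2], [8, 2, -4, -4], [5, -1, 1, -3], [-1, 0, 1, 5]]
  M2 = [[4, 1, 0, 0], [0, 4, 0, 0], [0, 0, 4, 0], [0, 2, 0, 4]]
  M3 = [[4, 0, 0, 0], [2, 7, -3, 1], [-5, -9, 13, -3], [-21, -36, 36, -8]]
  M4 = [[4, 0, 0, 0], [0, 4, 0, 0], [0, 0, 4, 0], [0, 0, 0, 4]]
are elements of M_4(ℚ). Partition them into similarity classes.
Characteristic polynomials: χ_{M1} = (x - 4)^4, χ_{M2} = (x - 4)^4, χ_{M3} = (x - 4)^4, χ_{M4} = (x - 4)^4.

{M1, M3}: invariant factors (x - 4)^2, (x - 4)^2.

{M2}: invariant factors x - 4, x - 4, (x - 4)^2.

{M4}: invariant factors x - 4, x - 4, x - 4, x - 4.

Matrices are similar if and only if their invariant-factor lists agree; the partition into similarity classes is {M1, M3}, {M2}, {M4}.

3 classes: {M1, M3}, {M2}, {M4}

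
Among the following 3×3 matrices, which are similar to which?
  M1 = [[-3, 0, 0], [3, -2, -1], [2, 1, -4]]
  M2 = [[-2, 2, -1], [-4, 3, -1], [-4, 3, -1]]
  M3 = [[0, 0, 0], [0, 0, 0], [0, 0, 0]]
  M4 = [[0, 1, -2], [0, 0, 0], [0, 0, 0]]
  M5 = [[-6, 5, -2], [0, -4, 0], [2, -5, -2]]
Characteristic polynomials: χ_{M1} = (x + 3)^3, χ_{M2} = x^3, χ_{M3} = x^3, χ_{M4} = x^3, χ_{M5} = (x + 4)^3.

{M1}: invariant factors (x + 3)^3.

{M2}: invariant factors x^3.

{M3}: invariant factors x, x, x.

{M4}: invariant factors x, x^2.

{M5}: invariant factors x + 4, (x + 4)^2.

Matrices are similar if and only if their invariant-factor lists agree; the partition into similarity classes is {M1}, {M2}, {M3}, {M4}, {M5}.

5 classes: {M1}, {M2}, {M3}, {M4}, {M5}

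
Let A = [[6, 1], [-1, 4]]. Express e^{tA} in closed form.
e^{tA} = [[(t + 1)*e^{5*t}, t*e^{5*t}], [-t*e^{5*t}, (1 - t)*e^{5*t}]]

A has Jordan form J = [[5, 1], [0, 5]] with A = PJP^{-1}, so e^{tA} = P e^{tJ} P^{-1}.

For a Jordan block J_k(λ), e^{tJ_k(λ)} = e^{λt} · (I + tN + t^2 N^2/2! + ... + t^{k-1} N^{k-1}/(k-1)!) where N is the nilpotent superdiagonal part.

Assembling the blocks and conjugating back gives the entries of e^{tA} as shown above.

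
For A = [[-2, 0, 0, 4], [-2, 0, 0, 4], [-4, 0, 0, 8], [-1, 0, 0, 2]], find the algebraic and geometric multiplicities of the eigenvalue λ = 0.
algebraic multiplicity 4, geometric multiplicity 3

The characteristic polynomial is x^4, so the factor x appears with exponent 4: the algebraic multiplicity is 4.

rank(A) = 1, so the eigenspace has dimension 4 - 1 = 3: the geometric multiplicity is 3.

Since 3 < 4, A is not diagonalizable.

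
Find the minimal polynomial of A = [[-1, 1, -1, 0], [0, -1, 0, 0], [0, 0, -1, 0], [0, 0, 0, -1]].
m_A(x) = (x + 1)^2

The characteristic polynomial factors as (x + 1)^4. The minimal polynomial is ∏(x - λ)^{k_λ} where k_λ is the size of the largest Jordan block at λ.

For λ = -1: rank(A + I) = 1, and the largest Jordan block has size 2 (the smallest k with rank((A + I)^k) = rank((A + I)^(k+1))).

So m_A(x) = (x + 1)^2.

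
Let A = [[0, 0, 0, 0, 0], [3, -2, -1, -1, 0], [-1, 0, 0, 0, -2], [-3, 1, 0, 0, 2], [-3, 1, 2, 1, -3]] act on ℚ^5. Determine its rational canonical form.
R = [[-1, 0, 0, 0, 0], [0, 0, 0, 0, 0], [0, 1, 0, 0, -2], [0, 0, 1, 0, -5], [0, 0, 0, 1, -4]]

The invariant factors of A (the non-unit diagonal entries of the Smith normal form of xI - A over ℚ[x]) are x + 1, x(x + 1)^2(x + 2), each dividing the next. The characteristic polynomial is their product, x(x + 1)^3(x + 2).

The rational canonical form is the block-diagonal matrix of companion matrices C(f_i):
R = [[-1, 0, 0, 0, 0], [0, 0, 0, 0, 0], [0, 1, 0, 0, -2], [0, 0, 1, 0, -5], [0, 0, 0, 1, -4]].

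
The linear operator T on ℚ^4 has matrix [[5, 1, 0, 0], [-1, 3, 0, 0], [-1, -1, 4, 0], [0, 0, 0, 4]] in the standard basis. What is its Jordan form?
J = [[4, 1, 0, 0], [0, 4, 0, 0], [0, 0, 4, 0], [0, 0, 0, 4]]

The characteristic polynomial is det(xI - A) = (x - 4)^4, so the eigenvalues are 4 (algebraic multiplicity 4).

For λ = 4: rank(A - 4I) = 1, rank((A - 4I)^2) = 0. The eigenspace has dimension 4 - 1 = 3, so there are 3 Jordan blocks; the rank sequence gives block sizes [2, 1, 1].

Assembling the blocks gives the Jordan form J above.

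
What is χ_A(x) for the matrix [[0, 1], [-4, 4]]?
xI - A = [[x, -1], [4, x - 4]].

Expanding det(xI - A) along the first row:
det(xI - A) = + (x)·det([[x - 4]]) - (-1)·det([[4]]).

Evaluating gives χ_A(x) = x^2 - 4x + 4 = (x - 2)^2.

χ_A(x) = (x - 2)^2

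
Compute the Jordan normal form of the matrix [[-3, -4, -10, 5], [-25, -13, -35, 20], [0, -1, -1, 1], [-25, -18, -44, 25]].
The characteristic polynomial is det(xI - A) = (x - 2)^4, so the eigenvalues are 2 (algebraic multiplicity 4).

For λ = 2: rank(A - 2I) = 2, rank((A - 2I)^2) = 0. The eigenspace has dimension 4 - 2 = 2, so there are 2 Jordan blocks; the rank sequence gives block sizes [2, 2].

Assembling the blocks gives the Jordan form J above.

J = [[2, 1, 0, 0], [0, 2, 0, 0], [0, 0, 2, 1], [0, 0, 0, 2]]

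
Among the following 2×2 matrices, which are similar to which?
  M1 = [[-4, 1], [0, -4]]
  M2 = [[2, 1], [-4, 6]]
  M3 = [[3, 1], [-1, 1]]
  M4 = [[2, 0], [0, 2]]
Characteristic polynomials: χ_{M1} = (x + 4)^2, χ_{M2} = (x - 4)^2, χ_{M3} = (x - 2)^2, χ_{M4} = (x - 2)^2.

{M1}: invariant factors (x + 4)^2.

{M2}: invariant factors (x - 4)^2.

{M3}: invariant factors (x - 2)^2.

{M4}: invariant factors x - 2, x - 2.

Matrices are similar if and only if their invariant-factor lists agree; the partition into similarity classes is {M1}, {M2}, {M3}, {M4}.

4 classes: {M1}, {M2}, {M3}, {M4}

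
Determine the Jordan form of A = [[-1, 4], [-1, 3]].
The characteristic polynomial is det(xI - A) = (x - 1)^2, so the eigenvalues are 1 (algebraic multiplicity 2).

For λ = 1: rank(A - I) = 1, rank((A - I)^2) = 0. The eigenspace has dimension 2 - 1 = 1, so there is 1 Jordan block; the rank sequence gives block sizes [2].

Assembling the blocks gives the Jordan form J above.

J = [[1, 1], [0, 1]]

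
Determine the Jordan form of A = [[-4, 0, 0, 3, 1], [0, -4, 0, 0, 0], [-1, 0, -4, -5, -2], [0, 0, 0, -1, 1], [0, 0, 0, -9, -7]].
The characteristic polynomial is det(xI - A) = (x + 4)^5, so the eigenvalues are -4 (algebraic multiplicity 5).

For λ = -4: rank(A + 4I) = 2, rank((A + 4I)^2) = 0. The eigenspace has dimension 5 - 2 = 3, so there are 3 Jordan blocks; the rank sequence gives block sizes [2, 2, 1].

Assembling the blocks gives the Jordan form J above.

J = [[-4, 1, 0, 0, 0], [0, -4, 0, 0, 0], [0, 0, -4, 1, 0], [0, 0, 0, -4, 0], [0, 0, 0, 0, -4]]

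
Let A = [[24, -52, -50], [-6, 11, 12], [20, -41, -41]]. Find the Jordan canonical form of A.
J = [[-4, 0, 0], [0, -1, 1], [0, 0, -1]]

The characteristic polynomial is det(xI - A) = (x + 1)^2(x + 4), so the eigenvalues are -4 (algebraic multiplicity 1), -1 (algebraic multiplicity 2).

For λ = -4: algebraic multiplicity 1 gives one 1×1 block.

For λ = -1: rank(A + I) = 2, rank((A + I)^2) = 1. The eigenspace has dimension 3 - 2 = 1, so there is 1 Jordan block; the rank sequence gives block sizes [2].

Assembling the blocks gives the Jordan form J above.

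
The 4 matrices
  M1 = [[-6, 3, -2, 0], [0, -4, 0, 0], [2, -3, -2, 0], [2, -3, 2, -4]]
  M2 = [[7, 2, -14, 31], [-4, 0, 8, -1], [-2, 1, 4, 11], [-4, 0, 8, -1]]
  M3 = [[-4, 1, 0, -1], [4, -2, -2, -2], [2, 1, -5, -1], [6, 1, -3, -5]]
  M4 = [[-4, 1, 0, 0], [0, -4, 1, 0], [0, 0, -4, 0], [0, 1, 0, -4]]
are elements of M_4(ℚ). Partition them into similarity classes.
3 classes: {M1}, {M2}, {M3, M4}

Characteristic polynomials: χ_{M1} = (x + 4)^4, χ_{M2} = x^2(x - 5)^2, χ_{M3} = (x + 4)^4, χ_{M4} = (x + 4)^4.

{M1}: invariant factors x + 4, x + 4, (x + 4)^2.

{M2}: invariant factors x^2(x - 5)^2.

{M3, M4}: invariant factors x + 4, (x + 4)^3.

Matrices are similar if and only if their invariant-factor lists agree; the partition into similarity classes is {M1}, {M2}, {M3, M4}.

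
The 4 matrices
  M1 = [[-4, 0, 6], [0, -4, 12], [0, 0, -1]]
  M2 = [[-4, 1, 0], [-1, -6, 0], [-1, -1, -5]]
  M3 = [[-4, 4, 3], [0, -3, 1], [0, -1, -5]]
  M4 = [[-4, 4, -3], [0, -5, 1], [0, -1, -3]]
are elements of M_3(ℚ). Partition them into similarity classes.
Characteristic polynomials: χ_{M1} = (x + 1)(x + 4)^2, χ_{M2} = (x + 5)^3, χ_{M3} = (x + 4)^3, χ_{M4} = (x + 4)^3.

{M1}: invariant factors x + 4, (x + 1)(x + 4).

{M2}: invariant factors x + 5, (x + 5)^2.

{M3, M4}: invariant factors (x + 4)^3.

Matrices are similar if and only if their invariant-factor lists agree; the partition into similarity classes is {M1}, {M2}, {M3, M4}.

3 classes: {M1}, {M2}, {M3, M4}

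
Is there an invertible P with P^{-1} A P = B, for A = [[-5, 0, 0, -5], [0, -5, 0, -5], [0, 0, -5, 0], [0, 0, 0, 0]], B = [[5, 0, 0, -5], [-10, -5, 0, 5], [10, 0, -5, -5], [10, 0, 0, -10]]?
Two matrices over a field are similar if and only if they have the same invariant factors.

Both A and B have characteristic polynomial x(x + 5)^3 and minimal polynomial x(x + 5). Computing further, both have invariant factors x + 5, x + 5, x(x + 5). Hence A and B are similar.

Yes.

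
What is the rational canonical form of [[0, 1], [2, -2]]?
The invariant factors of A (the non-unit diagonal entries of the Smith normal form of xI - A over ℚ[x]) are x^2 + 2x - 2, each dividing the next. The characteristic polynomial is their product, x^2 + 2x - 2.

The rational canonical form is the block-diagonal matrix of companion matrices C(f_i):
R = [[0, 2], [1, -2]].

Note the characteristic polynomial does not split into linear factors over ℚ, so A has no Jordan form over ℚ; the rational canonical form exists over any field.

R = [[0, 2], [1, -2]]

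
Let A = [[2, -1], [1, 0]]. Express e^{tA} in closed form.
e^{tA} = [[(t + 1)*e^{t}, -t*e^{t}], [t*e^{t}, (1 - t)*e^{t}]]

A has Jordan form J = [[1, 1], [0, 1]] with A = PJP^{-1}, so e^{tA} = P e^{tJ} P^{-1}.

For a Jordan block J_k(λ), e^{tJ_k(λ)} = e^{λt} · (I + tN + t^2 N^2/2! + ... + t^{k-1} N^{k-1}/(k-1)!) where N is the nilpotent superdiagonal part.

Assembling the blocks and conjugating back gives the entries of e^{tA} as shown above.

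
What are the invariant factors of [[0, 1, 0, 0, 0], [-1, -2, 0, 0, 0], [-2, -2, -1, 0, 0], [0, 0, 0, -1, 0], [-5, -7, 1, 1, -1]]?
The Jordan structure of A has elementary divisors (x + 1)^2, (x + 1)^2, (x + 1). Arranging the block sizes at each eigenvalue in decreasing order and taking row products gives the invariant factors.

Invariant factors (smallest first, each dividing the next): x + 1, (x + 1)^2, (x + 1)^2.

Check: the last factor (x + 1)^2 is the minimal polynomial, and the product (x + 1)^5 is the characteristic polynomial.

x + 1, (x + 1)^2, (x + 1)^2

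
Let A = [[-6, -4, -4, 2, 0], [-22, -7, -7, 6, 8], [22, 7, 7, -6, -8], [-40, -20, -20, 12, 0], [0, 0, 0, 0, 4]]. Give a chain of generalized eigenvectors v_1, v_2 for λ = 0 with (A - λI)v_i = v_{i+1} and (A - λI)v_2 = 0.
We seek v_1 ∈ ker(A^2) \ ker(A), then set v_{i+1} = A v_i.

One such chain is v_1 = [[1, 3, -2, 5, 0]]^T, v_2 = [[0, 1, -1, 0, 0]]^T. Check: A v_2 = [[0, 0, 0, 0, 0]]^T = 0.

v_1 = [[1, 3, -2, 5, 0]]^T, v_2 = [[0, 1, -1, 0, 0]]^T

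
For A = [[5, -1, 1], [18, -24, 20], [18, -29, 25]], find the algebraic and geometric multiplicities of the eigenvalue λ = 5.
The characteristic polynomial is (x - 5)^2(x + 4), so the factor x - 5 appears with exponent 2: the algebraic multiplicity is 2.

rank(A - 5I) = 2, so the eigenspace has dimension 3 - 2 = 1: the geometric multiplicity is 1.

Since 1 < 2, A is not diagonalizable.

algebraic multiplicity 2, geometric multiplicity 1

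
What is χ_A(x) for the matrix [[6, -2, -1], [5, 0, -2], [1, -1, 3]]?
xI - A = [[x - 6, 2, 1], [-5, x, 2], [-1, 1, x - 3]].

Expanding det(xI - A) along the first row:
det(xI - A) = + (x - 6)·det([[x, 2], [1, x - 3]]) - (2)·det([[-5, 2], [-1, x - 3]]) + (1)·det([[-5, x], [-1, 1]]).

Evaluating gives χ_A(x) = x^3 - 9x^2 + 27x - 27 = (x - 3)^3.

χ_A(x) = (x - 3)^3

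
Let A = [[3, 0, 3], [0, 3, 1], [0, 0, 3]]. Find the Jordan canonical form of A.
The characteristic polynomial is det(xI - A) = (x - 3)^3, so the eigenvalues are 3 (algebraic multiplicity 3).

For λ = 3: rank(A - 3I) = 1, rank((A - 3I)^2) = 0. The eigenspace has dimension 3 - 1 = 2, so there are 2 Jordan blocks; the rank sequence gives block sizes [2, 1].

Assembling the blocks gives the Jordan form J above.

J = [[3, 1, 0], [0, 3, 0], [0, 0, 3]]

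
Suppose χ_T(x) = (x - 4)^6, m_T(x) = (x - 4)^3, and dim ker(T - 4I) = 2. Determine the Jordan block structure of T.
Jordan blocks: (4, 3), (4, 3)

λ = 4: algebraic multiplicity 6 (exponent in χ_T), largest block size 3 (exponent in m_T), 2 blocks (geometric multiplicity). These force block sizes [3, 3].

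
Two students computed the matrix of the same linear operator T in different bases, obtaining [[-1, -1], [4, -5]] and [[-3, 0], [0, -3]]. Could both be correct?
Both have characteristic polynomial (x + 3)^2, but the minimal polynomial of A is (x + 3)^2 while the minimal polynomial of B is x + 3. The minimal polynomial is a similarity invariant, so A and B are not similar.

No.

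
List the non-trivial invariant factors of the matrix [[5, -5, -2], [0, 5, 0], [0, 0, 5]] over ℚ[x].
x - 5, (x - 5)^2

The Jordan structure of A has elementary divisors (x - 5)^2, (x - 5). Arranging the block sizes at each eigenvalue in decreasing order and taking row products gives the invariant factors.

Invariant factors (smallest first, each dividing the next): x - 5, (x - 5)^2.

Check: the last factor (x - 5)^2 is the minimal polynomial, and the product (x - 5)^3 is the characteristic polynomial.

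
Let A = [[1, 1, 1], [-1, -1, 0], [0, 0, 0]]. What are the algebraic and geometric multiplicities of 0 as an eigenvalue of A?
The characteristic polynomial is x^3, so the factor x appears with exponent 3: the algebraic multiplicity is 3.

rank(A) = 2, so the eigenspace has dimension 3 - 2 = 1: the geometric multiplicity is 1.

Since 1 < 3, A is not diagonalizable.

algebraic multiplicity 3, geometric multiplicity 1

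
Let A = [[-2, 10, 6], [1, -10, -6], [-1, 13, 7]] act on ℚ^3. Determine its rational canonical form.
R = [[0, 0, -8], [1, 0, -10], [0, 1, -5]]

The invariant factors of A (the non-unit diagonal entries of the Smith normal form of xI - A over ℚ[x]) are (x + 2)(x^2 + 3x + 4), each dividing the next. The characteristic polynomial is their product, (x + 2)(x^2 + 3x + 4).

The rational canonical form is the block-diagonal matrix of companion matrices C(f_i):
R = [[0, 0, -8], [1, 0, -10], [0, 1, -5]].

Note the characteristic polynomial does not split into linear factors over ℚ, so A has no Jordan form over ℚ; the rational canonical form exists over any field.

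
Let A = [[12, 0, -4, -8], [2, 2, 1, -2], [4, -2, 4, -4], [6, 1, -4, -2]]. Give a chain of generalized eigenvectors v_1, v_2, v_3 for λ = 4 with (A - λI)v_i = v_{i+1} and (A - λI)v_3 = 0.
We seek v_1 ∈ ker((A - 4I)^3) \ ker((A - 4I)^2), then set v_{i+1} = (A - 4I) v_i.

One such chain is v_1 = [[2, 3, 3, 1]]^T, v_2 = [[-4, -1, -2, -3]]^T, v_3 = [[0, -2, -2, 1]]^T. Check: (A - 4I) v_3 = [[0, 0, 0, 0]]^T = 0.

v_1 = [[2, 3, 3, 1]]^T, v_2 = [[-4, -1, -2, -3]]^T, v_3 = [[0, -2, -2, 1]]^T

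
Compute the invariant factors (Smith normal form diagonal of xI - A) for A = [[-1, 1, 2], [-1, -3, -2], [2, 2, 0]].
x(x + 2)^2

The Jordan structure of A has elementary divisors (x + 2)^2, x. Arranging the block sizes at each eigenvalue in decreasing order and taking row products gives the invariant factors.

Invariant factors (smallest first, each dividing the next): x(x + 2)^2.

Check: the last factor x(x + 2)^2 is the minimal polynomial, and the product x(x + 2)^2 is the characteristic polynomial.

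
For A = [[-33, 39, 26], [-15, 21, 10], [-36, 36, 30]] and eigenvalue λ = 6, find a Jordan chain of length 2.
We seek v_1 ∈ ker((A - 6I)^2) \ ker(A - 6I), then set v_{i+1} = (A - 6I) v_i.

One such chain is v_1 = [[5, 2, 5]]^T, v_2 = [[13, 5, 12]]^T. Check: (A - 6I) v_2 = [[0, 0, 0]]^T = 0.

v_1 = [[5, 2, 5]]^T, v_2 = [[13, 5, 12]]^T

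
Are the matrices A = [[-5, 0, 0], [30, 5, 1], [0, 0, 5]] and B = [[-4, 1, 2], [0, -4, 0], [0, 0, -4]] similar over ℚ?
trace(A) = 5 but trace(B) = -12. The trace is a similarity invariant, so A and B are not similar.

No.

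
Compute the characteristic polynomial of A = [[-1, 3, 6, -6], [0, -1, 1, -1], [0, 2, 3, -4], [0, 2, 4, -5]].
xI - A = [[x + 1, -3, -6, 6], [0, x + 1, -1, 1], [0, -2, x - 3, 4], [0, -2, -4, x + 5]].

Expanding det(xI - A) along the first row:
det(xI - A) = + (x + 1)·det([[x + 1, -1, 1], [-2, x - 3, 4], [-2, -4, x + 5]]) - (-3)·det([[0, -1, 1], [0, x - 3, 4], [0, -4, x + 5]]) + (-6)·det([[0, x + 1, 1], [0, -2, 4], [0, -2, x + 5]]) - (6)·det([[0, x + 1, -1], [0, -2, x - 3], [0, -2, -4]]).

Evaluating gives χ_A(x) = x^4 + 4x^3 + 6x^2 + 4x + 1 = (x + 1)^4.

χ_A(x) = (x + 1)^4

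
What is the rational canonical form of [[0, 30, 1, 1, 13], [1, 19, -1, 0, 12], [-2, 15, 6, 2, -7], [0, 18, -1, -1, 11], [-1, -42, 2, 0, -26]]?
The invariant factors of A (the non-unit diagonal entries of the Smith normal form of xI - A over ℚ[x]) are (x + 2)^3(x^2 - 4x - 3), each dividing the next. The characteristic polynomial is their product, (x + 2)^3(x^2 - 4x - 3).

The rational canonical form is the block-diagonal matrix of companion matrices C(f_i):
R = [[0, 0, 0, 0, 24], [1, 0, 0, 0, 68], [0, 1, 0, 0, 58], [0, 0, 1, 0, 15], [0, 0, 0, 1, -2]].

Note the characteristic polynomial does not split into linear factors over ℚ, so A has no Jordan form over ℚ; the rational canonical form exists over any field.

R = [[0, 0, 0, 0, 24], [1, 0, 0, 0, 68], [0, 1, 0, 0, 58], [0, 0, 1, 0, 15], [0, 0, 0, 1, -2]]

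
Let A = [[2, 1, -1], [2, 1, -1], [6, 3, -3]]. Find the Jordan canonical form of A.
J = [[0, 1, 0], [0, 0, 0], [0, 0, 0]]

The characteristic polynomial is det(xI - A) = x^3, so the eigenvalues are 0 (algebraic multiplicity 3).

For λ = 0: rank(A) = 1, rank(A^2) = 0. The eigenspace has dimension 3 - 1 = 2, so there are 2 Jordan blocks; the rank sequence gives block sizes [2, 1].

Assembling the blocks gives the Jordan form J above.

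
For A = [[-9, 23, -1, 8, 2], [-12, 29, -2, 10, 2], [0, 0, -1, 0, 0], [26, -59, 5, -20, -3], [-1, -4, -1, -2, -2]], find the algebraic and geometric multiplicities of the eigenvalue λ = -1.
algebraic multiplicity 3, geometric multiplicity 2

The characteristic polynomial is x^2(x + 1)^3, so the factor x + 1 appears with exponent 3: the algebraic multiplicity is 3.

rank(A + I) = 3, so the eigenspace has dimension 5 - 3 = 2: the geometric multiplicity is 2.

Since 2 < 3, A is not diagonalizable.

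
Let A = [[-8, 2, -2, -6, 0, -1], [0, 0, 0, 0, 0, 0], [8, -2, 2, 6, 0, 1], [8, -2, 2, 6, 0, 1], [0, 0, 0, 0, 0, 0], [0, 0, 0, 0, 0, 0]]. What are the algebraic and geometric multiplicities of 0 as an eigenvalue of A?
The characteristic polynomial is x^6, so the factor x appears with exponent 6: the algebraic multiplicity is 6.

rank(A) = 1, so the eigenspace has dimension 6 - 1 = 5: the geometric multiplicity is 5.

Since 5 < 6, A is not diagonalizable.

algebraic multiplicity 6, geometric multiplicity 5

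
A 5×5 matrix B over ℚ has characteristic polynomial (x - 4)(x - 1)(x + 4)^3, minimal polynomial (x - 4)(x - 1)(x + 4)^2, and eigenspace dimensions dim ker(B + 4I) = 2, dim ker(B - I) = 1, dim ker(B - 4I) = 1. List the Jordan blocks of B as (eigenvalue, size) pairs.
λ = -4: algebraic multiplicity 3 (exponent in χ_B), largest block size 2 (exponent in m_B), 2 blocks (geometric multiplicity). These force block sizes [2, 1].
λ = 1: algebraic multiplicity 1 (exponent in χ_B), largest block size 1 (exponent in m_B), 1 block (geometric multiplicity). This forces block sizes [1].
λ = 4: algebraic multiplicity 1 (exponent in χ_B), largest block size 1 (exponent in m_B), 1 block (geometric multiplicity). This forces block sizes [1].

Jordan blocks: (-4, 2), (-4, 1), (1, 1), (4, 1)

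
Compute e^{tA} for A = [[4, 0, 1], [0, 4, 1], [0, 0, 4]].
e^{tA} = [[e^{4*t}, 0, t*e^{4*t}], [0, e^{4*t}, t*e^{4*t}], [0, 0, e^{4*t}]]

A has Jordan form J = [[4, 1, 0], [0, 4, 0], [0, 0, 4]] with A = PJP^{-1}, so e^{tA} = P e^{tJ} P^{-1}.

For a Jordan block J_k(λ), e^{tJ_k(λ)} = e^{λt} · (I + tN + t^2 N^2/2! + ... + t^{k-1} N^{k-1}/(k-1)!) where N is the nilpotent superdiagonal part.

Assembling the blocks and conjugating back gives the entries of e^{tA} as shown above.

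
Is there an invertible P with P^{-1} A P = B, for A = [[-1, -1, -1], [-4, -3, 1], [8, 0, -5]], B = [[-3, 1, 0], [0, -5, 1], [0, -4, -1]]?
Yes.

Two matrices over a field are similar if and only if they have the same invariant factors.

Both A and B have characteristic polynomial (x + 3)^3 and minimal polynomial (x + 3)^3. Computing further, both have invariant factors (x + 3)^3. Hence A and B are similar.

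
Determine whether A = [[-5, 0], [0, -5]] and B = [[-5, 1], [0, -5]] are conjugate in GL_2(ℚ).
No.

Both have characteristic polynomial (x + 5)^2, but the minimal polynomial of A is x + 5 while the minimal polynomial of B is (x + 5)^2. The minimal polynomial is a similarity invariant, so A and B are not similar.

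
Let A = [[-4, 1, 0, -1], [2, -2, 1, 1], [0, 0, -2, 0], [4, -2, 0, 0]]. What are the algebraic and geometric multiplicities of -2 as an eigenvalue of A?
The characteristic polynomial is (x + 2)^4, so the factor x + 2 appears with exponent 4: the algebraic multiplicity is 4.

rank(A + 2I) = 2, so the eigenspace has dimension 4 - 2 = 2: the geometric multiplicity is 2.

Since 2 < 4, A is not diagonalizable.

algebraic multiplicity 4, geometric multiplicity 2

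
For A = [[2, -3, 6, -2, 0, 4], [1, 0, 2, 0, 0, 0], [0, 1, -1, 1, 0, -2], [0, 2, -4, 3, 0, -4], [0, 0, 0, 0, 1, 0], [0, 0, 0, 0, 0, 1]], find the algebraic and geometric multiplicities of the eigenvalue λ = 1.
algebraic multiplicity 6, geometric multiplicity 4

The characteristic polynomial is (x - 1)^6, so the factor x - 1 appears with exponent 6: the algebraic multiplicity is 6.

rank(A - I) = 2, so the eigenspace has dimension 6 - 2 = 4: the geometric multiplicity is 4.

Since 4 < 6, A is not diagonalizable.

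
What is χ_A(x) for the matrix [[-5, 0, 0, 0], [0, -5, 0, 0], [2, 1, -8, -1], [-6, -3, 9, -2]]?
χ_A(x) = (x + 5)^4

xI - A = [[x + 5, 0, 0, 0], [0, x + 5, 0, 0], [-2, -1, x + 8, 1], [6, 3, -9, x + 2]].

Expanding det(xI - A) along the first row:
det(xI - A) = + (x + 5)·det([[x + 5, 0, 0], [-1, x + 8, 1], [3, -9, x + 2]]) - (0)·det([[0, 0, 0], [-2, x + 8, 1], [6, -9, x + 2]]) + (0)·det([[0, x + 5, 0], [-2, -1, 1], [6, 3, x + 2]]) - (0)·det([[0, x + 5, 0], [-2, -1, x + 8], [6, 3, -9]]).

Evaluating gives χ_A(x) = x^4 + 20x^3 + 150x^2 + 500x + 625 = (x + 5)^4.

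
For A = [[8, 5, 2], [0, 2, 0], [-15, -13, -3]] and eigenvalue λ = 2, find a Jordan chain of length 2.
v_1 = [[1, 1, -5]]^T, v_2 = [[1, 0, -3]]^T

We seek v_1 ∈ ker((A - 2I)^2) \ ker(A - 2I), then set v_{i+1} = (A - 2I) v_i.

One such chain is v_1 = [[1, 1, -5]]^T, v_2 = [[1, 0, -3]]^T. Check: (A - 2I) v_2 = [[0, 0, 0]]^T = 0.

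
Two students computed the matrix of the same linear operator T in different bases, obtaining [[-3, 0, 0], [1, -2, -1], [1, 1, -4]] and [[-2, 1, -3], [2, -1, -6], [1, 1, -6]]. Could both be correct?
Yes.

Two matrices over a field are similar if and only if they have the same invariant factors.

Both A and B have characteristic polynomial (x + 3)^3 and minimal polynomial (x + 3)^2. Computing further, both have invariant factors x + 3, (x + 3)^2. Hence A and B are similar.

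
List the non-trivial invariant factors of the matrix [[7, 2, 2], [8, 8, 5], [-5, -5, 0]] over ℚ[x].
(x - 5)^3

The Jordan structure of A has elementary divisors (x - 5)^3. Arranging the block sizes at each eigenvalue in decreasing order and taking row products gives the invariant factors.

Invariant factors (smallest first, each dividing the next): (x - 5)^3.

Check: the last factor (x - 5)^3 is the minimal polynomial, and the product (x - 5)^3 is the characteristic polynomial.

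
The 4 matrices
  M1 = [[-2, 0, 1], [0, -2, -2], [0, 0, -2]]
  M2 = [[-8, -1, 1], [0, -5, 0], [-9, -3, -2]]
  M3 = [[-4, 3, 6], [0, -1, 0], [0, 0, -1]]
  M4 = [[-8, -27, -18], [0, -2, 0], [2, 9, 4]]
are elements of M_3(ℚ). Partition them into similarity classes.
Characteristic polynomials: χ_{M1} = (x + 2)^3, χ_{M2} = (x + 5)^3, χ_{M3} = (x + 1)^2(x + 4), χ_{M4} = (x + 2)^3.

{M1, M4}: invariant factors x + 2, (x + 2)^2.

{M2}: invariant factors x + 5, (x + 5)^2.

{M3}: invariant factors x + 1, (x + 1)(x + 4).

Matrices are similar if and only if their invariant-factor lists agree; the partition into similarity classes is {M1, M4}, {M2}, {M3}.

3 classes: {M1, M4}, {M2}, {M3}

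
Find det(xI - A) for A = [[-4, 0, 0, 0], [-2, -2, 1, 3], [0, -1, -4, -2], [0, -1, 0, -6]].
χ_A(x) = (x + 4)^4

xI - A = [[x + 4, 0, 0, 0], [2, x + 2, -1, -3], [0, 1, x + 4, 2], [0, 1, 0, x + 6]].

Expanding det(xI - A) along the first row:
det(xI - A) = + (x + 4)·det([[x + 2, -1, -3], [1, x + 4, 2], [1, 0, x + 6]]) - (0)·det([[2, -1, -3], [0, x + 4, 2], [0, 0, x + 6]]) + (0)·det([[2, x + 2, -3], [0, 1, 2], [0, 1, x + 6]]) - (0)·det([[2, x + 2, -1], [0, 1, x + 4], [0, 1, 0]]).

Evaluating gives χ_A(x) = x^4 + 16x^3 + 96x^2 + 256x + 256 = (x + 4)^4.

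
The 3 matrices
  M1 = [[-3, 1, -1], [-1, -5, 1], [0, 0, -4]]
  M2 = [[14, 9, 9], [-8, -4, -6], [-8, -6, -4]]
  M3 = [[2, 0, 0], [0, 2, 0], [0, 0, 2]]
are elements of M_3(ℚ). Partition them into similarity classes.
Characteristic polynomials: χ_{M1} = (x + 4)^3, χ_{M2} = (x - 2)^3, χ_{M3} = (x - 2)^3.

{M1}: invariant factors x + 4, (x + 4)^2.

{M2}: invariant factors x - 2, (x - 2)^2.

{M3}: invariant factors x - 2, x - 2, x - 2.

Matrices are similar if and only if their invariant-factor lists agree; the partition into similarity classes is {M1}, {M2}, {M3}.

3 classes: {M1}, {M2}, {M3}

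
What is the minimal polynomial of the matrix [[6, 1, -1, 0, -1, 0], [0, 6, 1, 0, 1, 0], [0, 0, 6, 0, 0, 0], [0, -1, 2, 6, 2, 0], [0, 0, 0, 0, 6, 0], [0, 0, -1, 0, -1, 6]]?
The characteristic polynomial factors as (x - 6)^6. The minimal polynomial is ∏(x - λ)^{k_λ} where k_λ is the size of the largest Jordan block at λ.

For λ = 6: rank(A - 6I) = 2, and the largest Jordan block has size 3 (the smallest k with rank((A - 6I)^k) = rank((A - 6I)^(k+1))).

So m_A(x) = (x - 6)^3.

m_A(x) = (x - 6)^3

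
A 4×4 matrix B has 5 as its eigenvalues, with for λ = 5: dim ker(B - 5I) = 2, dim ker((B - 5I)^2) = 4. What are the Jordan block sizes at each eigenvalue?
Jordan blocks: (5, 2), (5, 2)

λ = 5: successive nullity increments [2, 2] count blocks of size ≥ k; block sizes are [2, 2].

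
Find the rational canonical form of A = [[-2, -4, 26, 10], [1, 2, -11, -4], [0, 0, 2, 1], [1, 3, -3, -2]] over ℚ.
R = [[0, 0, 0, 0], [1, 0, 0, -1], [0, 1, 0, -1], [0, 0, 1, 0]]

The invariant factors of A (the non-unit diagonal entries of the Smith normal form of xI - A over ℚ[x]) are x(x^3 + x + 1), each dividing the next. The characteristic polynomial is their product, x(x^3 + x + 1).

The rational canonical form is the block-diagonal matrix of companion matrices C(f_i):
R = [[0, 0, 0, 0], [1, 0, 0, -1], [0, 1, 0, -1], [0, 0, 1, 0]].

Note the characteristic polynomial does not split into linear factors over ℚ, so A has no Jordan form over ℚ; the rational canonical form exists over any field.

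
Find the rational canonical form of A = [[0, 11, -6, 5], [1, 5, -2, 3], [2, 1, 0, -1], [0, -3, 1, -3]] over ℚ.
R = [[0, 0, 0, -4], [1, 0, 0, -2], [0, 1, 0, 2], [0, 0, 1, 2]]

The invariant factors of A (the non-unit diagonal entries of the Smith normal form of xI - A over ℚ[x]) are (x - 2)(x^3 - 2x - 2), each dividing the next. The characteristic polynomial is their product, (x - 2)(x^3 - 2x - 2).

The rational canonical form is the block-diagonal matrix of companion matrices C(f_i):
R = [[0, 0, 0, -4], [1, 0, 0, -2], [0, 1, 0, 2], [0, 0, 1, 2]].

Note the characteristic polynomial does not split into linear factors over ℚ, so A has no Jordan form over ℚ; the rational canonical form exists over any field.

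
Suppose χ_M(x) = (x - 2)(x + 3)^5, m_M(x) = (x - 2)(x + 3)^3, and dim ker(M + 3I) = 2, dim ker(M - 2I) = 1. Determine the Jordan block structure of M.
λ = -3: algebraic multiplicity 5 (exponent in χ_M), largest block size 3 (exponent in m_M), 2 blocks (geometric multiplicity). These force block sizes [3, 2].
λ = 2: algebraic multiplicity 1 (exponent in χ_M), largest block size 1 (exponent in m_M), 1 block (geometric multiplicity). This forces block sizes [1].

Jordan blocks: (-3, 3), (-3, 2), (2, 1)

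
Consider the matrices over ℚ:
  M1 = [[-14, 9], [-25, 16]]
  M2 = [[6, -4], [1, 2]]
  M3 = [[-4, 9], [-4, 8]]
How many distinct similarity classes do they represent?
Characteristic polynomials: χ_{M1} = (x - 1)^2, χ_{M2} = (x - 4)^2, χ_{M3} = (x - 2)^2.

{M1}: invariant factors (x - 1)^2.

{M2}: invariant factors (x - 4)^2.

{M3}: invariant factors (x - 2)^2.

Matrices are similar if and only if their invariant-factor lists agree; the partition into similarity classes is {M1}, {M2}, {M3}.

3 classes: {M1}, {M2}, {M3}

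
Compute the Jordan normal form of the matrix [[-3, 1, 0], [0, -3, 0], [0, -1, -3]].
The characteristic polynomial is det(xI - A) = (x + 3)^3, so the eigenvalues are -3 (algebraic multiplicity 3).

For λ = -3: rank(A + 3I) = 1, rank((A + 3I)^2) = 0. The eigenspace has dimension 3 - 1 = 2, so there are 2 Jordan blocks; the rank sequence gives block sizes [2, 1].

Assembling the blocks gives the Jordan form J above.

J = [[-3, 1, 0], [0, -3, 0], [0, 0, -3]]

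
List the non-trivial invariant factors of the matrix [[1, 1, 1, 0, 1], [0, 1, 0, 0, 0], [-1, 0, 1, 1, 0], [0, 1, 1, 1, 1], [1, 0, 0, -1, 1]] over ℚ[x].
x - 1, (x - 1)^2, (x - 1)^2

The Jordan structure of A has elementary divisors (x - 1)^2, (x - 1)^2, (x - 1). Arranging the block sizes at each eigenvalue in decreasing order and taking row products gives the invariant factors.

Invariant factors (smallest first, each dividing the next): x - 1, (x - 1)^2, (x - 1)^2.

Check: the last factor (x - 1)^2 is the minimal polynomial, and the product (x - 1)^5 is the characteristic polynomial.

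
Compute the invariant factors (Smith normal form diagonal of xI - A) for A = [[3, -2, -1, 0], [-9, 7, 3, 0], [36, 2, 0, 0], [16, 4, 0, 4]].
x - 4, (x - 4)(x - 3)^2

The Jordan structure of A has elementary divisors (x - 3)^2, (x - 4), (x - 4). Arranging the block sizes at each eigenvalue in decreasing order and taking row products gives the invariant factors.

Invariant factors (smallest first, each dividing the next): x - 4, (x - 4)(x - 3)^2.

Check: the last factor (x - 4)(x - 3)^2 is the minimal polynomial, and the product (x - 4)^2(x - 3)^2 is the characteristic polynomial.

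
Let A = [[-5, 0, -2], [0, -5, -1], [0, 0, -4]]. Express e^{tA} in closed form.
A has Jordan form J = [[-5, 0, 0], [0, -5, 0], [0, 0, -4]] with A = PJP^{-1}, so e^{tA} = P e^{tJ} P^{-1}.

For a Jordan block J_k(λ), e^{tJ_k(λ)} = e^{λt} · (I + tN + t^2 N^2/2! + ... + t^{k-1} N^{k-1}/(k-1)!) where N is the nilpotent superdiagonal part.

Assembling the blocks and conjugating back gives the entries of e^{tA} as shown above.

e^{tA} = [[e^{-5*t}, 0, 2*(1 - e^{t})*e^{-5*t}], [0, e^{-5*t}, (1 - e^{t})*e^{-5*t}], [0, 0, e^{-4*t}]]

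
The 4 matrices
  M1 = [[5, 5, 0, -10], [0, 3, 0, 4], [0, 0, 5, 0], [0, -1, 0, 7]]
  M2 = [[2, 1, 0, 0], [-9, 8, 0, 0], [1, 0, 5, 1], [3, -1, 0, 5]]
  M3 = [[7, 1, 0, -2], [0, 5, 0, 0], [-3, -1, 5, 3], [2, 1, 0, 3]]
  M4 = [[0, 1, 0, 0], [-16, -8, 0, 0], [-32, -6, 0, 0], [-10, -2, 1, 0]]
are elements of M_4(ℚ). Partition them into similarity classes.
Characteristic polynomials: χ_{M1} = (x - 5)^4, χ_{M2} = (x - 5)^4, χ_{M3} = (x - 5)^4, χ_{M4} = x^2(x + 4)^2.

{M1}: invariant factors x - 5, x - 5, (x - 5)^2.

{M2, M3}: invariant factors (x - 5)^2, (x - 5)^2.

{M4}: invariant factors x^2(x + 4)^2.

Matrices are similar if and only if their invariant-factor lists agree; the partition into similarity classes is {M1}, {M2, M3}, {M4}.

3 classes: {M1}, {M2, M3}, {M4}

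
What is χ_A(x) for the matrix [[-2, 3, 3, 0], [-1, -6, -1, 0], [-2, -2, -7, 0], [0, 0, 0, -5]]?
xI - A = [[x + 2, -3, -3, 0], [1, x + 6, 1, 0], [2, 2, x + 7, 0], [0, 0, 0, x + 5]].

Expanding det(xI - A) along the first row:
det(xI - A) = + (x + 2)·det([[x + 6, 1, 0], [2, x + 7, 0], [0, 0, x + 5]]) - (-3)·det([[1, 1, 0], [2, x + 7, 0], [0, 0, x + 5]]) + (-3)·det([[1, x + 6, 0], [2, 2, 0], [0, 0, x + 5]]) - (0)·det([[1, x + 6, 1], [2, 2, x + 7], [0, 0, 0]]).

Evaluating gives χ_A(x) = x^4 + 20x^3 + 150x^2 + 500x + 625 = (x + 5)^4.

χ_A(x) = (x + 5)^4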